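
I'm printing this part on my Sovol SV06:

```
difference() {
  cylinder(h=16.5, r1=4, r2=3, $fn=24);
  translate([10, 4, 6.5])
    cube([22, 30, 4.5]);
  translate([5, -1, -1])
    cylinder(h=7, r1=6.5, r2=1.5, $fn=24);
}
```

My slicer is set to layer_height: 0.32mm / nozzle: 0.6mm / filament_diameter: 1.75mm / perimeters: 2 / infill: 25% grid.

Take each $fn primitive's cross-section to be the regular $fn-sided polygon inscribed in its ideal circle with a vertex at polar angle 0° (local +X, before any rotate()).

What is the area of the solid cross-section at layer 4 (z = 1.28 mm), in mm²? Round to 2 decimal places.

29.85 mm²

At z = 1.28 mm: the cone: at t=0.078 of its height the radius interpolates to r₁+(r₂−r₁)t = 3.922, giving a regular 24-gon of that circumradius (area = (24/2)·3.922²·sin(360°/24) = 47.78 mm²); the cube at (10, 4) does not reach this height (z outside [6.5, 11]); the cone at (5, -1) contributes a regular 24-gon of circumradius 4.871 (interpolated between r1=6.5 and r2=1.5 at t=0.326) (area = (24/2)·4.871²·sin(360°/24) = 73.70 mm²); After the difference (first − rest): starting from the cone (47.78 mm²), the cone at (5, -1) partially overlaps it — only the 17.94 mm² overlap (of its 73.70 mm²) is removed, clipping the outline — area = 29.85 mm². Overall, the cross-section is a single solid region. Net area = 29.85 mm².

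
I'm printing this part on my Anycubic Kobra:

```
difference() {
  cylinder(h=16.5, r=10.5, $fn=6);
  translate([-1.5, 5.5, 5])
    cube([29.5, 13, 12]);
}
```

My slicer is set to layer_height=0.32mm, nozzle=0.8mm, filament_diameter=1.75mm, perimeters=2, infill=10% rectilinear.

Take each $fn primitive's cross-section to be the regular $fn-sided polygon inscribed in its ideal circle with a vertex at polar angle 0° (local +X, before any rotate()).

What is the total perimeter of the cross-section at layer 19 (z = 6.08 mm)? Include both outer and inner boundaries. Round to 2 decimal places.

At z = 6.08 mm: the r=10.5 cylinder contributes a regular 6-gon of circumradius 10.5 (perimeter = 2·6·10.500·sin(180°/6) = 63.00 mm); the 29.5×13 cube at (-1.5, 5.5) contributes its full rectangle (perimeter 85.00 mm); Subtracting the remaining from the first: starting from the r=10.5 cylinder, the 29.5×13 cube at (-1.5, 5.5) partially overlaps it — only the 27.98 mm² overlap (of its 383.50 mm²) is removed, clipping the outline — boundary = 64.52 mm. Overall, the cross-section is a single solid region. Total boundary length (outer) = 64.52 mm.

64.52 mm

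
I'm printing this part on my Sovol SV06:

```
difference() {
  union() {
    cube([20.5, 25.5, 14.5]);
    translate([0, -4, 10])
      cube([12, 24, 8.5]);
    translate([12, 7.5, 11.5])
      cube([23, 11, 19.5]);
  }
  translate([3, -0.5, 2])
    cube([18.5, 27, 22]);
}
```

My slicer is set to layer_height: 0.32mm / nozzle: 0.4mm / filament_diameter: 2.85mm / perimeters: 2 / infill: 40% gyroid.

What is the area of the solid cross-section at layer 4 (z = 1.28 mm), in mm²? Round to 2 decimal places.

At z = 1.28 mm: the cube is present — its section is the full 20.5×25.5 rectangle (area 522.75 mm²); the cube at (0, -4) is not intersected at this z (z outside [10, 18.5]); the cube at (12, 7.5) is not intersected at this z (z outside [11.5, 31]); Combining (union): only the 20.5×25.5 cube is present, so the union is just that shape — area = 522.75 mm²; the cube at (3, -0.5) is absent (z outside [2, 24]); Subtracting the remaining from the first: none of the subtracted shapes is present at this height, so the result so far is unchanged — area = 522.75 mm². Overall, the cross-section is a single solid region. Net area = 522.75 mm².

522.75 mm²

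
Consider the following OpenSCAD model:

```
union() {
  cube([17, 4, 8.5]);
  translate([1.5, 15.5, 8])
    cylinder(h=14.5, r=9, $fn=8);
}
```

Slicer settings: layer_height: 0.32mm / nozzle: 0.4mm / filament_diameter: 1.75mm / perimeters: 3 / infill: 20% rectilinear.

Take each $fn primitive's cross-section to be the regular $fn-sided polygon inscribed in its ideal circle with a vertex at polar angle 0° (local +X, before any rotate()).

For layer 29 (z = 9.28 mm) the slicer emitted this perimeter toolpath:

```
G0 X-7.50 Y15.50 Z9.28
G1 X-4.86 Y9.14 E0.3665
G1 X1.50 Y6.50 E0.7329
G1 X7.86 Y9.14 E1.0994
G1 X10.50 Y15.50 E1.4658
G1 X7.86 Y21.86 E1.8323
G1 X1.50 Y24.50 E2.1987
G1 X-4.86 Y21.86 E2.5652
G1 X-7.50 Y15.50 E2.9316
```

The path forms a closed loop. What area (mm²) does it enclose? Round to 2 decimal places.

228.96 mm²

Apply the shoelace formula to the sequence of (X, Y) vertices; enclosed area = 228.96 mm².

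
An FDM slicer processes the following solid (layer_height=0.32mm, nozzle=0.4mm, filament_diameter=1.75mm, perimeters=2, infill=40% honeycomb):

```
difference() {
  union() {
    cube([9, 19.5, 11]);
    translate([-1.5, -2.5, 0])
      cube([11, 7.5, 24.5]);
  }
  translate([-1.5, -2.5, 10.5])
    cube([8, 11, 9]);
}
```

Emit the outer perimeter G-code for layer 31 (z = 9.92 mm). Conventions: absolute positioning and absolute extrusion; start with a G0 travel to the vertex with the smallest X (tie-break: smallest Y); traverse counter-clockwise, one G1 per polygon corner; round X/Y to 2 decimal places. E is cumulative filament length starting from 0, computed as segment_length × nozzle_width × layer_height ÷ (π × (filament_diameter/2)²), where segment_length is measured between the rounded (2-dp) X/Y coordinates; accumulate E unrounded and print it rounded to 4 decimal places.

At z = 9.92 mm: the cube (footprint 9×19.5) is included at this height; the cube at (-1.5, -2.5) (footprint 11×7.5) is included at this height; Combining (union): the regions partially overlap (shared area 45.00 mm²), so overlapping operands fuse into one piece — 1 connected region; the cube at (-1.5, -2.5) is absent (z outside [10.5, 19.5]); Subtracting the remaining from the first: none of the subtracted shapes is present at this height, so that combined region is unchanged — 1 connected region. The outline is a single polygon with 8 vertices. Extrusion per mm of travel: 0.4 × 0.32 / (π × 0.875²) = 0.053216. Accumulating E over each segment gives final E = 3.5123.

G0 X-1.50 Y-2.50 Z9.92
G1 X9.50 Y-2.50 E0.5854
G1 X9.50 Y5.00 E0.9845
G1 X9.00 Y5.00 E1.0111
G1 X9.00 Y19.50 E1.7827
G1 X0.00 Y19.50 E2.2617
G1 X0.00 Y5.00 E3.0333
G1 X-1.50 Y5.00 E3.1131
G1 X-1.50 Y-2.50 E3.5123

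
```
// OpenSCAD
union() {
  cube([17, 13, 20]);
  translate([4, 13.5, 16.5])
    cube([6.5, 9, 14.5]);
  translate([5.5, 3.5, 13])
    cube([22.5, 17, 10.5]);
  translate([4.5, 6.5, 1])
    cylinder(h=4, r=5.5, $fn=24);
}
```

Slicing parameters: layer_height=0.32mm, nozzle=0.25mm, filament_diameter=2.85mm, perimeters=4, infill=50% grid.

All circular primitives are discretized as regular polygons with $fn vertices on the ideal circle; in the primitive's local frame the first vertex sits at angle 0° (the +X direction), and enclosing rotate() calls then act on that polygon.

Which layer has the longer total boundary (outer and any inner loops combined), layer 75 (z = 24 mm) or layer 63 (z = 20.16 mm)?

layer 63 (z = 20.16 mm)

Layer 75 (z = 24): the cube is not intersected at this z (z outside [0, 20]); the cube at (4, 13.5) is present — its section is the full 6.5×9 rectangle (perimeter 31.00 mm); the cube at (5.5, 3.5) is not intersected at this z (z outside [13, 23.5]); the cylinder at (4.5, 6.5) is absent (z outside [1, 5]); Combining (union): only the 6.5×9 cube at (4, 13.5) is present, so the union is just that shape — boundary = 31.00 mm. So its perimeter = 31.00 mm. Layer 63 (z = 20.16): the cube is not intersected at this z (z outside [0, 20]); the cube at (4, 13.5) is present — its section is the full 6.5×9 rectangle (perimeter 31.00 mm); the cube at (5.5, 3.5) (footprint 22.5×17) is included at this height (perimeter 79.00 mm); the cylinder at (4.5, 6.5) is absent (z outside [1, 5]); Combining (union): the regions partially overlap (shared area 35.00 mm²), so the edge portions inside another operand are dropped and the merged outline is re-measured after clipping — boundary = 86.00 mm. So its perimeter = 86.00 mm. Layer 63 is larger (86.00 vs 31.00 mm).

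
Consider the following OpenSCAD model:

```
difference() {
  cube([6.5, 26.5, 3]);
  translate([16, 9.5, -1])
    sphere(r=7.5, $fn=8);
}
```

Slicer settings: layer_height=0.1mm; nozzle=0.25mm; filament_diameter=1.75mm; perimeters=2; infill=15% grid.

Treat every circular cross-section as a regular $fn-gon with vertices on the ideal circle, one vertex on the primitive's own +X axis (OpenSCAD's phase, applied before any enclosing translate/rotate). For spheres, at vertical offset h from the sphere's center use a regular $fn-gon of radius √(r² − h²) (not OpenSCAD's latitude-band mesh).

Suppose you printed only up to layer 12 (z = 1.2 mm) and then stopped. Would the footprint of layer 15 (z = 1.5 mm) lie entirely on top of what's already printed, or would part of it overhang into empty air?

entirely on top

Compare the two slices. At z = 1.2: the 6.5×26.5 cube contributes its full rectangle (area 172.25 mm²); the r=7.5 sphere at (16, 9.5) contributes a regular 8-gon of circumradius √(7.5²−2.2²) = 7.170 (area = (8/2)·7.170²·sin(360°/8) = 145.41 mm²); After the difference (first − rest): starting from the 6.5×26.5 cube (172.25 mm²), the r=7.5 sphere at (16, 9.5) misses the remaining region (no effect) — area = 172.25 mm². At z = 1.5: the cube (footprint 6.5×26.5) is included at this height (area 172.25 mm²); the r=7.5 sphere at (16, 9.5) contributes a regular 8-gon of circumradius √(7.5²−2.5²) = 7.071 (area = (8/2)·7.071²·sin(360°/8) = 141.42 mm²); Subtracting the remaining from the first: starting from the 6.5×26.5 cube (172.25 mm²), the r=7.5 sphere at (16, 9.5) misses the remaining region (no effect) — area = 172.25 mm². Checking containment: the cross-section at z = 1.5 is a subset of the cross-section at z = 1.2.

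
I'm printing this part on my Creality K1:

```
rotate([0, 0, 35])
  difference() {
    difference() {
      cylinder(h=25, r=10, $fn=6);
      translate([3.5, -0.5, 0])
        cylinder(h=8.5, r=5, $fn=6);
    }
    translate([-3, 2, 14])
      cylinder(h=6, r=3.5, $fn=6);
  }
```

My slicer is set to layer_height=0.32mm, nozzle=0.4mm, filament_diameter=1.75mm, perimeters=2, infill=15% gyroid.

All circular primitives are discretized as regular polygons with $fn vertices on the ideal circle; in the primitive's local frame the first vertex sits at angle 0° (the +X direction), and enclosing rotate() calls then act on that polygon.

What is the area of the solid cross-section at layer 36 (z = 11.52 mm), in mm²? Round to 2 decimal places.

At z = 11.52 mm: the r=10 cylinder contributes a regular 6-gon of circumradius 10 (area = (6/2)·10.000²·sin(360°/6) = 259.81 mm²); the cylinder at (3.5, -0.5) does not reach this height (z outside [0, 8.5]); Taking the first minus the rest: none of the subtracted shapes is present at this height, so the r=10 cylinder is unchanged — area = 259.81 mm²; the cylinder at (-3, 2) is absent (z outside [14, 20]); After the difference (first − rest): none of the subtracted shapes is present at this height, so that combined region is unchanged — area = 259.81 mm²; (whole slice rotated 35° about Z — lengths, areas and connectivity unchanged). Overall, the cross-section is a single solid region. Net area = 259.81 mm².

259.81 mm²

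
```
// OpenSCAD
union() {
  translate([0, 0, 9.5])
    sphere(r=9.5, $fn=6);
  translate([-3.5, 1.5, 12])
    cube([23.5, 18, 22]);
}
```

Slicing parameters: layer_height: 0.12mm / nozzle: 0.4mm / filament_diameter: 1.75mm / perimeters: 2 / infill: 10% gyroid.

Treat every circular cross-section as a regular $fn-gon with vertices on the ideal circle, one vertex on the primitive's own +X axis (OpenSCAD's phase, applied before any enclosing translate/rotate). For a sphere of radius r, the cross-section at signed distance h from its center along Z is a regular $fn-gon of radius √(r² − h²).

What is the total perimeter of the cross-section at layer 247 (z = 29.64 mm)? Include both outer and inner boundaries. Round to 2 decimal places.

At z = 29.64 mm: the sphere is absent (|z−center|=20.140 > r=9.5); the cube at (-3.5, 1.5) (footprint 23.5×18) is included at this height (perimeter 83.00 mm); Taking the union: only the 23.5×18 cube at (-3.5, 1.5) is present, so the union is just that shape — boundary = 83.00 mm. Overall, the cross-section is a single solid region. Total boundary length (outer) = 83.00 mm.

83.00 mm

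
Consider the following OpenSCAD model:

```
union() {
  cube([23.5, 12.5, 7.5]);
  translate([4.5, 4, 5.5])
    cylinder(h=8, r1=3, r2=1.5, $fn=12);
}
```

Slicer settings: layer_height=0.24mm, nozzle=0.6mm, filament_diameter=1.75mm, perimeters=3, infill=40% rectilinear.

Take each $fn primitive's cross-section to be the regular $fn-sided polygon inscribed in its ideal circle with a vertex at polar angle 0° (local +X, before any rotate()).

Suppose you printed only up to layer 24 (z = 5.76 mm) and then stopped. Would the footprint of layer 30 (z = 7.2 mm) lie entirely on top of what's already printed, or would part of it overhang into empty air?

Compare the two slices. At z = 5.76: the cube is present — its section is the full 23.5×12.5 rectangle (area 293.75 mm²); the cone at (4.5, 4) (r1=3→r2=1.5) has section circumradius 2.951 here — a regular 12-gon (area = (12/2)·2.951²·sin(360°/12) = 26.13 mm²); Taking the union: the cone at (4.5, 4) lies entirely inside the 23.5×12.5 cube, so the union is just the 23.5×12.5 cube — area = 293.75 mm². At z = 7.2: the cube is present — its section is the full 23.5×12.5 rectangle (area 293.75 mm²); the cone at (4.5, 4) contributes a regular 12-gon of circumradius 2.681 (interpolated between r1=3 and r2=1.5 at t=0.213) (area = (12/2)·2.681²·sin(360°/12) = 21.57 mm²); Taking the union: the cone at (4.5, 4) lies entirely inside the 23.5×12.5 cube, so the union is just the 23.5×12.5 cube — area = 293.75 mm². Checking containment: the cross-section at z = 7.2 is a subset of the cross-section at z = 5.76.

entirely on top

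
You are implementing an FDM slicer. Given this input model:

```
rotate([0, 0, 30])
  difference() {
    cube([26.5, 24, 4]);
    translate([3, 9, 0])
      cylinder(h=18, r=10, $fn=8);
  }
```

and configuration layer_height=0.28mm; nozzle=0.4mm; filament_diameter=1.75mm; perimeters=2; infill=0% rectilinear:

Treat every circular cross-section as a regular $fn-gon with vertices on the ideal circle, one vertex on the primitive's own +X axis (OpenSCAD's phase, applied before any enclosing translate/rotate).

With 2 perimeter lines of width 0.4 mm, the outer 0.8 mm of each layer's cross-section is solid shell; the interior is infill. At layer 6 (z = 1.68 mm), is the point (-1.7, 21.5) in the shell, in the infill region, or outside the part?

At z = 1.68 mm: the cube (footprint 26.5×24) is included at this height; the cylinder at (3, 9): section is a regular 8-gon, circumradius r=10; After the difference (first − rest): starting from the 26.5×24 cube, the r=10 cylinder at (3, 9) partially overlaps it — only the 195.28 mm² overlap (of its 282.84 mm²) is removed, clipping the outline — 2 connected regions; (whole slice rotated 30° about Z — lengths, areas and connectivity unchanged). Overall, the cross-section has 2 separate islands. Undo the 30° rotation: the query point maps to (9.278, 19.470) in the un-rotated model frame. The nearest boundary edge runs (10.07, 16.07)→(3.00, 19.00); distance from the point to it = 2.84 mm. (Shell/infill is judged within the island containing the point — the largest one.) The point is inside the cross-section and 2.84 mm from the nearest boundary — more than the 0.8 mm shell width (2 × 0.4), so it's in the infill interior.

infill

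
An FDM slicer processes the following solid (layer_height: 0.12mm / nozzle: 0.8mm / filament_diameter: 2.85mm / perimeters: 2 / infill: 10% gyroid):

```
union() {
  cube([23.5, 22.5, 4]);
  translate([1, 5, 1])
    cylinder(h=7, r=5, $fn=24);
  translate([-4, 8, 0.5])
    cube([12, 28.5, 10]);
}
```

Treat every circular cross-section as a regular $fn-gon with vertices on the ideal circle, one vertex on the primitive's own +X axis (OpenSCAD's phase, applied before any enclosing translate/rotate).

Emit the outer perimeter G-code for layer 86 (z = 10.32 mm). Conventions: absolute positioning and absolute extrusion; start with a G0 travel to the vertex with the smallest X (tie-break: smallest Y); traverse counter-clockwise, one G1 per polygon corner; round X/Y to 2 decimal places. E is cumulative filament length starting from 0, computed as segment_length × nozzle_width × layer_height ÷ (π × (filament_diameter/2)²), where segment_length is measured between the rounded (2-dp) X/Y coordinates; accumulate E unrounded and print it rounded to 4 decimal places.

At z = 10.32 mm: the cube does not reach this height (z outside [0, 4]); the cylinder at (1, 5) is not intersected at this z (z outside [1, 8]); the 12×28.5 cube at (-4, 8) contributes its full rectangle; Merging all regions: only the 12×28.5 cube at (-4, 8) is present, so the union is just that shape — 1 connected region. The outline is a single polygon with 4 vertices. Extrusion per mm of travel: 0.8 × 0.12 / (π × 1.425²) = 0.015048. Accumulating E over each segment gives final E = 1.2189.

G0 X-4.00 Y8.00 Z10.32
G1 X8.00 Y8.00 E0.1806
G1 X8.00 Y36.50 E0.6095
G1 X-4.00 Y36.50 E0.7900
G1 X-4.00 Y8.00 E1.2189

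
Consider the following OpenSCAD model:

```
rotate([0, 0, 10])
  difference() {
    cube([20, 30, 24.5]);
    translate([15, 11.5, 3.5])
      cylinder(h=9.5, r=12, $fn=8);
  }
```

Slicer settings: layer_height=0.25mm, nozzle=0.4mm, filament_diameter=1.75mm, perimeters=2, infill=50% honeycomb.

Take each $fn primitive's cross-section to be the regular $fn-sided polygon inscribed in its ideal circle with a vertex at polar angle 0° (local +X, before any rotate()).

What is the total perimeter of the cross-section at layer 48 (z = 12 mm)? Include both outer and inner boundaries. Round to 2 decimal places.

122.68 mm

At z = 12 mm: the 20×30 cube contributes its full rectangle (perimeter 100.00 mm); the cylinder at (15, 11.5): section is a regular 8-gon, circumradius r=12 (perimeter = 2·8·12.000·sin(180°/8) = 73.48 mm); After the difference (first − rest): starting from the 20×30 cube, the r=12 cylinder at (15, 11.5) partially overlaps it — only the 312.69 mm² overlap (of its 407.29 mm²) is removed, clipping the outline — boundary = 122.68 mm; (whole slice rotated 10° about Z — lengths, areas and connectivity unchanged). Overall, the cross-section has 2 separate islands. Total boundary length (outer) = 122.68 mm.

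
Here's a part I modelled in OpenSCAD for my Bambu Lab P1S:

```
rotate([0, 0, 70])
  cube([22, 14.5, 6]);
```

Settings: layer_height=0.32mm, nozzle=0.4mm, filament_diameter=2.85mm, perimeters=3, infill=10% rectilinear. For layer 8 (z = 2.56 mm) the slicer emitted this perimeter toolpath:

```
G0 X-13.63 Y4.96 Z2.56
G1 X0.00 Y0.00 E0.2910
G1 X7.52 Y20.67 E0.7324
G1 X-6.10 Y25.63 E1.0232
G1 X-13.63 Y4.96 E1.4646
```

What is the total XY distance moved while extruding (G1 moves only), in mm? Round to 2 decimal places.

Sum the Euclidean lengths of each G1 segment: total = 72.99 mm.

72.99 mm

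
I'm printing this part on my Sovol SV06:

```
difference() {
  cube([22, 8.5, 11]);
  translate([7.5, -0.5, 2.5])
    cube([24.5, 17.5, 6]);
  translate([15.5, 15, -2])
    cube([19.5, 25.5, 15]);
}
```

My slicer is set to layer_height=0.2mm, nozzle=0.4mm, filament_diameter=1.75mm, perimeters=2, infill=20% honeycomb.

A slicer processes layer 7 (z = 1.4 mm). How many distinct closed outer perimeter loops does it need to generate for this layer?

At z = 1.4 mm: the cube (footprint 22×8.5) is included at this height; the cube at (7.5, -0.5) does not reach this height (z outside [2.5, 8.5]); the 19.5×25.5 cube at (15.5, 15) contributes its full rectangle; Taking the first minus the rest: starting from the 22×8.5 cube, the 19.5×25.5 cube at (15.5, 15) misses the remaining region (no effect) — 1 connected region. The result has 1 disconnected region.

1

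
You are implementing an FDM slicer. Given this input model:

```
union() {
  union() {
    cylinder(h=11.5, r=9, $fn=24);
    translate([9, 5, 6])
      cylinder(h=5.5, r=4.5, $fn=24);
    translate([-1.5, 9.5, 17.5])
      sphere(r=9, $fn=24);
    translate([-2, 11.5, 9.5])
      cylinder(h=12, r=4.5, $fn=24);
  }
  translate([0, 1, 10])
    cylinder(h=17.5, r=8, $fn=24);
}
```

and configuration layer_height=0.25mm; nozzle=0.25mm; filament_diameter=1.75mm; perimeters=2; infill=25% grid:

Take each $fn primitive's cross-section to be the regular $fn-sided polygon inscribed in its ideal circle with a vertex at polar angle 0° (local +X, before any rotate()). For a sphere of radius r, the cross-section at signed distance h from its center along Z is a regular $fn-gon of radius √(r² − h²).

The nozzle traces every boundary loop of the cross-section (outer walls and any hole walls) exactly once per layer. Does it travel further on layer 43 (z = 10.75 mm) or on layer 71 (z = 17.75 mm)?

Layer 43 (z = 10.75): the r=9 cylinder gives a regular 24-gon of circumradius 9 (constant along its height) (perimeter = 2·24·9.000·sin(180°/24) = 56.39 mm); the cylinder at (9, 5): section is a regular 24-gon, circumradius r=4.5 (perimeter = 2·24·4.500·sin(180°/24) = 28.19 mm); the r=9 sphere at (-1.5, 9.5) contributes a regular 24-gon of circumradius √(9²−6.75²) = 5.953 (perimeter = 2·24·5.953·sin(180°/24) = 37.30 mm); the cylinder at (-2, 11.5): section is a regular 24-gon, circumradius r=4.5 (perimeter = 2·24·4.500·sin(180°/24) = 28.19 mm); Merging all regions: the regions partially overlap (shared area 116.40 mm²), so the edge portions inside another operand are dropped and the merged outline is re-measured after clipping — boundary = 79.89 mm; the cylinder at (0, 1): section is a regular 24-gon, circumradius r=8 (perimeter = 2·24·8.000·sin(180°/24) = 50.12 mm); Taking the union: the r=8 cylinder at (0, 1) lies entirely inside that combined region, so the union is just that combined region — boundary = 79.89 mm. So its perimeter = 79.89 mm. Layer 71 (z = 17.75): the cylinder does not reach this height (z outside [0, 11.5]); the cylinder at (9, 5) is not intersected at this z (z outside [6, 11.5]); the r=9 sphere at (-1.5, 9.5) contributes a regular 24-gon of circumradius √(9²−0.25²) = 8.997 (perimeter = 2·24·8.997·sin(180°/24) = 56.37 mm); the r=4.5 cylinder at (-2, 11.5) contributes a regular 24-gon of circumradius 4.5 (perimeter = 2·24·4.500·sin(180°/24) = 28.19 mm); Merging all regions: the r=4.5 cylinder at (-2, 11.5) lies entirely inside the r=9 sphere at (-1.5, 9.5), so the union is just the r=9 sphere at (-1.5, 9.5) — boundary = 56.37 mm; the r=8 cylinder at (0, 1) gives a regular 24-gon of circumradius 8 (constant along its height) (perimeter = 2·24·8.000·sin(180°/24) = 50.12 mm); Merging all regions: the regions partially overlap (shared area 84.73 mm²), so the edge portions inside another operand are dropped and the merged outline is re-measured after clipping — boundary = 71.48 mm. So its perimeter = 71.48 mm. Layer 43 is larger (79.89 vs 71.48 mm).

layer 43 (z = 10.75 mm)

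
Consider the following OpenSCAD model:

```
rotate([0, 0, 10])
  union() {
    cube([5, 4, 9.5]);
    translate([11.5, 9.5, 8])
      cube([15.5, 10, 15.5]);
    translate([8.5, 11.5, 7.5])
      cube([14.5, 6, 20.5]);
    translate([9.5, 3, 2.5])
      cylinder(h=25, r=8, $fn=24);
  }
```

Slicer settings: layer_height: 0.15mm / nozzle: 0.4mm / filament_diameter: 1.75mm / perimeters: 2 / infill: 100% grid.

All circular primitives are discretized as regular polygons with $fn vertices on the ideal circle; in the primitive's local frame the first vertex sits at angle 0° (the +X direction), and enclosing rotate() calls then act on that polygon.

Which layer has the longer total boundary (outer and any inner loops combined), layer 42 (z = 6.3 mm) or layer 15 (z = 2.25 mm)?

Layer 42 (z = 6.3): the cube (footprint 5×4) is included at this height (perimeter 18.00 mm); the cube at (11.5, 9.5) does not reach this height (z outside [8, 23.5]); the cube at (8.5, 11.5) does not reach this height (z outside [7.5, 28]); the cylinder at (9.5, 3): section is a regular 24-gon, circumradius r=8 (perimeter = 2·24·8.000·sin(180°/24) = 50.12 mm); Merging all regions: the regions partially overlap (shared area 13.22 mm²), so the edge portions inside another operand are dropped and the merged outline is re-measured after clipping — boundary = 53.81 mm; (whole slice rotated 10° about Z — lengths, areas and connectivity unchanged). So its perimeter = 53.81 mm. Layer 15 (z = 2.25): the 5×4 cube contributes its full rectangle (perimeter 18.00 mm); the cube at (11.5, 9.5) is not intersected at this z (z outside [8, 23.5]); the cube at (8.5, 11.5) does not reach this height (z outside [7.5, 28]); the cylinder at (9.5, 3) is absent (z outside [2.5, 27.5]); Taking the union: only the 5×4 cube is present, so the union is just that shape — boundary = 18.00 mm; (rotated 10° about Z; rotation is an isometry so areas/perimeters/island counts are preserved). So its perimeter = 18.00 mm. Layer 42 is larger (53.81 vs 18.00 mm).

layer 42 (z = 6.3 mm)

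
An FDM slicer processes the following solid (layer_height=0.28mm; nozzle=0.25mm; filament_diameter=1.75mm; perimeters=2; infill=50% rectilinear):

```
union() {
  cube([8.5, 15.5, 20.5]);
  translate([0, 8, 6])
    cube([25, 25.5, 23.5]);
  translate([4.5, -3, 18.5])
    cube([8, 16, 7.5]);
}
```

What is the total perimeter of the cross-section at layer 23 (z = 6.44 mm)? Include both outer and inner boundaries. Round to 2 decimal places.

At z = 6.44 mm: the cube (footprint 8.5×15.5) is included at this height (perimeter 48.00 mm); the 25×25.5 cube at (0, 8) contributes its full rectangle (perimeter 101.00 mm); the cube at (4.5, -3) does not reach this height (z outside [18.5, 26]); Combining (union): the regions partially overlap (shared area 63.75 mm²), so the edge portions inside another operand are dropped and the merged outline is re-measured after clipping — boundary = 117.00 mm. Overall, the cross-section is a single solid region. Total boundary length (outer) = 117.00 mm.

117.00 mm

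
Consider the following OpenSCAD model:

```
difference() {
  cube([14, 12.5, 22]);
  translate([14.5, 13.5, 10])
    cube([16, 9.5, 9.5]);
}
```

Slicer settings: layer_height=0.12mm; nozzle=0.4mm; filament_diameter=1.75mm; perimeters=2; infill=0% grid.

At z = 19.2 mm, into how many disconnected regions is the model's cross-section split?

At z = 19.2 mm: the 14×12.5 cube contributes its full rectangle; the cube at (14.5, 13.5) (footprint 16×9.5) is included at this height; Subtracting the remaining from the first: starting from the 14×12.5 cube, the 16×9.5 cube at (14.5, 13.5) misses the remaining region (no effect) — 1 connected region. The result has 1 disconnected region.

1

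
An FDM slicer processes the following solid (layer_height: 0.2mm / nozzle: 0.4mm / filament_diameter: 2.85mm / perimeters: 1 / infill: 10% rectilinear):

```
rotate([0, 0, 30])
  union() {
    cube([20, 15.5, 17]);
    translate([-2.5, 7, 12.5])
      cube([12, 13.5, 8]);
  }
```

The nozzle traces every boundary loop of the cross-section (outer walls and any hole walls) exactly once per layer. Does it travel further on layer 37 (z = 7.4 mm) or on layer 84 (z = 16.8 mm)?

layer 84 (z = 16.8 mm)

Layer 37 (z = 7.4): the 20×15.5 cube contributes its full rectangle (perimeter 71.00 mm); the cube at (-2.5, 7) is absent (z outside [12.5, 20.5]); Merging all regions: only the 20×15.5 cube is present, so the union is just that shape — boundary = 71.00 mm; (rotated 30° about Z; rotation is an isometry so areas/perimeters/island counts are preserved). So its perimeter = 71.00 mm. Layer 84 (z = 16.8): the 20×15.5 cube contributes its full rectangle (perimeter 71.00 mm); the cube at (-2.5, 7) (footprint 12×13.5) is included at this height (perimeter 51.00 mm); Taking the union: the regions partially overlap (shared area 80.75 mm²), so the edge portions inside another operand are dropped and the merged outline is re-measured after clipping — boundary = 86.00 mm; (whole slice rotated 30° about Z — lengths, areas and connectivity unchanged). So its perimeter = 86.00 mm. Layer 84 is larger (86.00 vs 71.00 mm).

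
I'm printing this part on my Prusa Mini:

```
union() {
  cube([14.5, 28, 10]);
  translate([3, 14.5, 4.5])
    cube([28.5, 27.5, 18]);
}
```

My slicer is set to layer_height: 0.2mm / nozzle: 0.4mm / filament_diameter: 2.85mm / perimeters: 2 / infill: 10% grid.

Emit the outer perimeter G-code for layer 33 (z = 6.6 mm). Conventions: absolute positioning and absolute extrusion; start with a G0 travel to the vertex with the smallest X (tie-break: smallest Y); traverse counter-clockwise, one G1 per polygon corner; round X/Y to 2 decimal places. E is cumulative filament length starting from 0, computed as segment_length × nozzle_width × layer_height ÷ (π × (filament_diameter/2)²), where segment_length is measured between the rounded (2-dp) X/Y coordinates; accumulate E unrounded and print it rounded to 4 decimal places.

G0 X0.00 Y0.00 Z6.60
G1 X14.50 Y0.00 E0.1818
G1 X14.50 Y14.50 E0.3637
G1 X31.50 Y14.50 E0.5769
G1 X31.50 Y42.00 E0.9217
G1 X3.00 Y42.00 E1.2791
G1 X3.00 Y28.00 E1.4547
G1 X0.00 Y28.00 E1.4923
G1 X0.00 Y0.00 E1.8434

At z = 6.6 mm: the cube (footprint 14.5×28) is included at this height; the cube at (3, 14.5) (footprint 28.5×27.5) is included at this height; Merging all regions: the regions partially overlap (shared area 155.25 mm²), so overlapping operands fuse into one piece — 1 connected region. The outline is a single polygon with 8 vertices. Extrusion per mm of travel: 0.4 × 0.2 / (π × 1.425²) = 0.012540. Accumulating E over each segment gives final E = 1.8434.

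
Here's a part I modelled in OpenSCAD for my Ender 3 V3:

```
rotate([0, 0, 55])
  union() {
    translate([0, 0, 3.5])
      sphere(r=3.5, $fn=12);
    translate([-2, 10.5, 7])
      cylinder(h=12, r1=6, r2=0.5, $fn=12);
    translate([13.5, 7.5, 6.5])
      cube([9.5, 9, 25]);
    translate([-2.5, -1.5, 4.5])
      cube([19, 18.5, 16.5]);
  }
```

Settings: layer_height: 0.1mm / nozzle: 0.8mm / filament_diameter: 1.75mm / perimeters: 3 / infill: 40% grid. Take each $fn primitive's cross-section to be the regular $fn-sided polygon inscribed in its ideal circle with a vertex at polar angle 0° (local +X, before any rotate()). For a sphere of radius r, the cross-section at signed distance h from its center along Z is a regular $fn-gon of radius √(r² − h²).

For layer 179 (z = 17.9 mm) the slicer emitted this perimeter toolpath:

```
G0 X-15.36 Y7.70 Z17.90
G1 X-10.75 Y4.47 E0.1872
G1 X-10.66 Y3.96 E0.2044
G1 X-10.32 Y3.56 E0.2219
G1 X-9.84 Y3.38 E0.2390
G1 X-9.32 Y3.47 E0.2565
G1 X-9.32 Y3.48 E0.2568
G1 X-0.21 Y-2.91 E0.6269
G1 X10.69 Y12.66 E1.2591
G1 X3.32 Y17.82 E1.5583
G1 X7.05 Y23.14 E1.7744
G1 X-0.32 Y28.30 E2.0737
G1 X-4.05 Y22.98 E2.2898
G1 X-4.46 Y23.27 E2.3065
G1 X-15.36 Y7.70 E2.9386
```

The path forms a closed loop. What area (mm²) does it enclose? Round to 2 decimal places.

410.50 mm²

Apply the shoelace formula to the sequence of (X, Y) vertices; enclosed area = 410.50 mm².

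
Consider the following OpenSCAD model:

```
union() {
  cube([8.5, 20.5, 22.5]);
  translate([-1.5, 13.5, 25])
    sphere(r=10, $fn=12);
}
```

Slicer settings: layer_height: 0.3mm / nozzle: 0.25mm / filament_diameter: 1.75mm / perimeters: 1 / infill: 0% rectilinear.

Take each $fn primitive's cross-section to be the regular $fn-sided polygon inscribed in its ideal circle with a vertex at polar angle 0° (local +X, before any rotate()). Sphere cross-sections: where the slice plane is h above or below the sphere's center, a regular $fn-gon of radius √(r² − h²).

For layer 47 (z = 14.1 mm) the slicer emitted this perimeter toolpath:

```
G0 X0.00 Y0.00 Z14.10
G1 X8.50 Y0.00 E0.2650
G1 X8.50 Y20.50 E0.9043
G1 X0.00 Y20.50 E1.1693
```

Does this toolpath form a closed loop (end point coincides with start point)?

Start point (G0): (0.00, 0.00). End point (last G1): the path does not return to the start — open.

no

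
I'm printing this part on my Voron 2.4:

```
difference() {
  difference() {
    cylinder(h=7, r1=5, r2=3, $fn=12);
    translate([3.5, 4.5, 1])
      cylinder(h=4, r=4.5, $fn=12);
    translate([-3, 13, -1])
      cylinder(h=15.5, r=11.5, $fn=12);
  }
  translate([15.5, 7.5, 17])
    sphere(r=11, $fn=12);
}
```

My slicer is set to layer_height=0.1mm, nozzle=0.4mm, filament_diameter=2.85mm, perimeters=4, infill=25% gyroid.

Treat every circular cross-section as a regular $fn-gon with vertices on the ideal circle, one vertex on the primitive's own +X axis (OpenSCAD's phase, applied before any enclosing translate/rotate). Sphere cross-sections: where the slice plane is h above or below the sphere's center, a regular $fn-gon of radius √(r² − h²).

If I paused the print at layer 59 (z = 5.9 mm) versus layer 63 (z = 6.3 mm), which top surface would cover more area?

layer 59 (z = 5.9 mm)

Layer 59 (z = 5.9): the cone contributes a regular 12-gon of circumradius 3.314 (interpolated between r1=5 and r2=3 at t=0.843) (area = (12/2)·3.314²·sin(360°/12) = 32.95 mm²); the cylinder at (3.5, 4.5) does not reach this height (z outside [1, 5]); the cylinder at (-3, 13): section is a regular 12-gon, circumradius r=11.5 (area = (12/2)·11.500²·sin(360°/12) = 396.75 mm²); After the difference (first − rest): starting from the cone (32.95 mm²), the r=11.5 cylinder at (-3, 13) partially overlaps it — only the 3.31 mm² overlap (of its 396.75 mm²) is removed, clipping the outline — area = 29.65 mm²; the sphere at (15.5, 7.5) does not reach this height (|z−center|=11.100 > r=11); Subtracting the remaining from the first: none of the subtracted shapes is present at this height, so the result so far is unchanged — area = 29.65 mm². So its area = 29.65 mm². Layer 63 (z = 6.3): the cone contributes a regular 12-gon of circumradius 3.200 (interpolated between r1=5 and r2=3 at t=0.900) (area = (12/2)·3.200²·sin(360°/12) = 30.72 mm²); the cylinder at (3.5, 4.5) is absent (z outside [1, 5]); the r=11.5 cylinder at (-3, 13) gives a regular 12-gon of circumradius 11.5 (constant along its height) (area = (12/2)·11.500²·sin(360°/12) = 396.75 mm²); Subtracting the remaining from the first: starting from the cone (30.72 mm²), the r=11.5 cylinder at (-3, 13) partially overlaps it — only the 2.73 mm² overlap (of its 396.75 mm²) is removed, clipping the outline — area = 27.99 mm²; the r=11 sphere at (15.5, 7.5) slices to a regular 12-gon of circumradius 2.551 (√(r²−h²) with h=10.7 from center) (area = (12/2)·2.551²·sin(360°/12) = 19.53 mm²); After the difference (first − rest): starting from that combined region (27.99 mm²), the r=11 sphere at (15.5, 7.5) misses the remaining region (no effect) — area = 27.99 mm². So its area = 27.99 mm². Layer 59 is larger (29.65 vs 27.99 mm²).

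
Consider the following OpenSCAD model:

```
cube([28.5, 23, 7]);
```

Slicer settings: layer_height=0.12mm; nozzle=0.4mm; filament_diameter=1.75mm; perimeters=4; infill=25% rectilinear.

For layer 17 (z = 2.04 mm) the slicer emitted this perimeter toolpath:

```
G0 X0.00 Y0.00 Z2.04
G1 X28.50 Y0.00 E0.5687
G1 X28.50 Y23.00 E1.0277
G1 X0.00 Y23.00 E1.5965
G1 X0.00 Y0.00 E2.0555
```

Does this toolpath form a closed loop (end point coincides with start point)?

Start point (G0): (0.00, 0.00). End point (last G1): the path returns to the start — closed.

yes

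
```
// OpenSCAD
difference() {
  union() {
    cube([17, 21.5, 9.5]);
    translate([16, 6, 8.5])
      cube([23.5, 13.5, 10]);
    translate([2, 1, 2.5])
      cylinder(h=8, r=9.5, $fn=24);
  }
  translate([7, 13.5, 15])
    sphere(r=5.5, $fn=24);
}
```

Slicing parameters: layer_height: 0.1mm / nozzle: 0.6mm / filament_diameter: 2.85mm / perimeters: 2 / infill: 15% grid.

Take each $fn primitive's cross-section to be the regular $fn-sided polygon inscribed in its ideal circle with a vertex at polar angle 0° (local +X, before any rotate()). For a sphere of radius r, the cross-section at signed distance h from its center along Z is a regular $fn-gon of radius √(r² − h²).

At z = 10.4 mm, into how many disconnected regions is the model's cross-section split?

2

At z = 10.4 mm: the cube does not reach this height (z outside [0, 9.5]); the cube at (16, 6) (footprint 23.5×13.5) is included at this height; the r=9.5 cylinder at (2, 1) gives a regular 24-gon of circumradius 9.5 (constant along its height); Taking the union: the 2 present regions are separate (no shared area or edge), so areas and boundary lengths simply add and each stays a separate island — 2 connected regions; the r=5.5 sphere at (7, 13.5) contributes a regular 24-gon of circumradius √(5.5²−4.6²) = 3.015; Taking the first minus the rest: starting from the result so far, the r=5.5 sphere at (7, 13.5) misses the remaining region (no effect) — 2 connected regions. The result has 2 disconnected regions.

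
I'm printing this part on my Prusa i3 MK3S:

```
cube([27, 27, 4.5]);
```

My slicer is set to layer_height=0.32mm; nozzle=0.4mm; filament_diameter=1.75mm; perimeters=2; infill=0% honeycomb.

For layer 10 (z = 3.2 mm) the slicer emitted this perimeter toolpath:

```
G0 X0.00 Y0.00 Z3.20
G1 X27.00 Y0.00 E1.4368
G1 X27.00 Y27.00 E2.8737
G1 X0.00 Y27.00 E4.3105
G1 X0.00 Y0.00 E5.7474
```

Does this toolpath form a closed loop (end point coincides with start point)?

Start point (G0): (0.00, 0.00). End point (last G1): the path returns to the start — closed.

yes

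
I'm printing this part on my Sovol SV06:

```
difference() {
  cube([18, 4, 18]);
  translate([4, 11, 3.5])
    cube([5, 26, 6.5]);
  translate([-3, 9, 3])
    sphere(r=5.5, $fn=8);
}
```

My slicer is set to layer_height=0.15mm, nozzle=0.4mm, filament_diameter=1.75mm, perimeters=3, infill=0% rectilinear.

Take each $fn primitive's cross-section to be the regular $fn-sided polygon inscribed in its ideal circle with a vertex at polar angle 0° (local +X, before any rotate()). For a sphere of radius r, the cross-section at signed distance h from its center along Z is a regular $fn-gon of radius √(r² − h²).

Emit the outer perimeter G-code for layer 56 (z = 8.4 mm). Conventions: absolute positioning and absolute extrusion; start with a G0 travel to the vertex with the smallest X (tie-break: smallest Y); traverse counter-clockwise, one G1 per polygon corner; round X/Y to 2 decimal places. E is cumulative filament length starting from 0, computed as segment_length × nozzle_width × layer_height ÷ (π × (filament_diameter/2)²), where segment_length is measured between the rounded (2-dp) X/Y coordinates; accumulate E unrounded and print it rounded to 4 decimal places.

G0 X0.00 Y0.00 Z8.40
G1 X18.00 Y0.00 E0.4490
G1 X18.00 Y4.00 E0.5488
G1 X0.00 Y4.00 E0.9978
G1 X0.00 Y0.00 E1.0976

At z = 8.4 mm: the 18×4 cube contributes its full rectangle; the 5×26 cube at (4, 11) contributes its full rectangle; the sphere at (-3, 9): section is a regular 8-gon, circumradius = √(r²−h²) = √(5.5²−5.4²) = 1.044; After the difference (first − rest): starting from the 18×4 cube, the 5×26 cube at (4, 11) misses the remaining region (no effect); the r=5.5 sphere at (-3, 9) misses the remaining region (no effect) — 1 connected region. The outline is a single polygon with 4 vertices. Extrusion per mm of travel: 0.4 × 0.15 / (π × 0.875²) = 0.024945. Accumulating E over each segment gives final E = 1.0976.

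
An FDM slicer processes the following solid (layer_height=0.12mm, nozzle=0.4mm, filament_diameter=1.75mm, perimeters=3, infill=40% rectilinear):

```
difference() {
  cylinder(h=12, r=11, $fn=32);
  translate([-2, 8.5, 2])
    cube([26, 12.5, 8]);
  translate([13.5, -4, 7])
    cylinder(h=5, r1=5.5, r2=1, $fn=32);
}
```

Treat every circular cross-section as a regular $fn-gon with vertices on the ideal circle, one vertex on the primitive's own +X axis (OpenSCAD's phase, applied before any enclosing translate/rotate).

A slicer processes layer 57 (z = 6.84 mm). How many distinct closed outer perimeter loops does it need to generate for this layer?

At z = 6.84 mm: the r=11 cylinder gives a regular 32-gon of circumradius 11 (constant along its height); the cube at (-2, 8.5) (footprint 26×12.5) is included at this height; the cone at (13.5, -4) is not intersected at this z (z outside [7, 12]); Subtracting the remaining from the first: starting from the r=11 cylinder, the 26×12.5 cube at (-2, 8.5) partially overlaps it — only the 16.47 mm² overlap (of its 325.00 mm²) is removed, clipping the outline — 1 connected region. The result has 1 disconnected region.

1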